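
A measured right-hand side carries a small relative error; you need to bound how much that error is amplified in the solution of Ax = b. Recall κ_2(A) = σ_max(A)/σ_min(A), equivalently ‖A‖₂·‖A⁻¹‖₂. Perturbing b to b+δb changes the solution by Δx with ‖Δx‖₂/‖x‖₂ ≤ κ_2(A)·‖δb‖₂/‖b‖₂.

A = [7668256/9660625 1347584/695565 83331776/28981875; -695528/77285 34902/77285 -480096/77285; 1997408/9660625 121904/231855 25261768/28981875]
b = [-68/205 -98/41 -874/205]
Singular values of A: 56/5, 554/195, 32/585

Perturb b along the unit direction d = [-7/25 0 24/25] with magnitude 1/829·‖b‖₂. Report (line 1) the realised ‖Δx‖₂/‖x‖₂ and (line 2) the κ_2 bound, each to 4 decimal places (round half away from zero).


from the listed singular values, σ₁ = 56/5, σ_n = 32/585
κ_2(A) = (56/5) / (32/585) = 204.7500
worst-case relative error ≤ 204.7500 × 1/829 = 0.2470
solve Ax = b  →  x = [32.2057 49.9213 -42.6433]
‖b‖₂ = 4.8990 and ‖x‖₂ = 73.1286
with δb = [-0.0017 0.0000 0.0057], A·Δx = δb → ‖Δx‖ = 0.1080
relative error = 0.0015
realised/bound (from unrounded values) ≈ 0.0060

0.0015
0.2470


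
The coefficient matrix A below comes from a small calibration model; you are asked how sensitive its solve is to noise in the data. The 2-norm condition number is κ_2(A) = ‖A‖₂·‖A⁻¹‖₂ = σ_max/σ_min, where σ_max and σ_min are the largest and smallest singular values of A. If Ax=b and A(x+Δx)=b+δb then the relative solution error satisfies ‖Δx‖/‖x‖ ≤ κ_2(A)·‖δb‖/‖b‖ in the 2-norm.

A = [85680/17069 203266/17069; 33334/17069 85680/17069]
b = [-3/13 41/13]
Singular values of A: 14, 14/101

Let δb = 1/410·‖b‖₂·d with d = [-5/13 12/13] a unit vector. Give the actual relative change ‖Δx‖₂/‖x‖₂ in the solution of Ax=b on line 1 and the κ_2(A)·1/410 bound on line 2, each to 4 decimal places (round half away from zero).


largest singular value 14, smallest 14/101
κ_2(A) = 14 / (14/101) = 101.0000
bound on ‖Δx‖/‖x‖: κ·ε = 101.0000·1/410 = 0.2463
solve Ax = b  →  x = [-19.9505 8.3901]
2-norm of b is 3.1623; of x, 21.6430
re-solving with b+δb shifts x by Δx of norm 0.0556
relative error = 0.0026
so the bound overstates the realised error by a factor of ≈ 95.8175 (computed from the unrounded values)

0.0026
0.2463


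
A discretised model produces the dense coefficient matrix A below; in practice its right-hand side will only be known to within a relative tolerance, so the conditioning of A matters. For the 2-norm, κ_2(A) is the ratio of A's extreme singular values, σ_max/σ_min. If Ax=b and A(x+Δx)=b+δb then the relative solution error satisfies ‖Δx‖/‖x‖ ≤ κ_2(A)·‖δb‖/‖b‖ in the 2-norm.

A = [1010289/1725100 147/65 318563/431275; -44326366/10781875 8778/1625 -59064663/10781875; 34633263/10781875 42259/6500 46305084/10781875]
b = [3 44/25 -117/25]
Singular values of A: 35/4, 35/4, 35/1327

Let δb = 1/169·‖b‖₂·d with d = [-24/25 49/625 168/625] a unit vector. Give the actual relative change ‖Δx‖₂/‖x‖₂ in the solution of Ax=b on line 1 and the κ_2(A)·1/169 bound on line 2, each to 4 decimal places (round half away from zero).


from the listed singular values, σ₁ = 35/4, σ_n = 35/1327
κ = σ_max/σ_min = (35/4)/(35/1327) = 331.7500
worst-case relative error ≤ 331.7500 × 1/169 = 1.9630
solve Ax = b  →  x = [121.0567 -0.1846 -91.3530]
‖b‖ = 5.8310, ‖x‖ = 151.6579
Δx = A⁻¹·δb where δb = 1/169·5.8310·d; ‖Δx‖ = 1.3081
relative error = 0.0086
realised/bound (from unrounded values) ≈ 0.0044

0.0086
1.9630


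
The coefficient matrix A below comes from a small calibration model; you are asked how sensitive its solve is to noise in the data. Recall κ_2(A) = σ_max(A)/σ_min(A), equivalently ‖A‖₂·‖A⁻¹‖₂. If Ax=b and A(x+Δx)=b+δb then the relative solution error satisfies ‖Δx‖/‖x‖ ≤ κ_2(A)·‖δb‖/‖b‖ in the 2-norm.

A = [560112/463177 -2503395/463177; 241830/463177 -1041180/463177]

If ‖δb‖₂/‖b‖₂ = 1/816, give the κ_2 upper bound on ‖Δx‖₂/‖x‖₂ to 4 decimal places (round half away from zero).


0.4260

form AᵀA = [2202409476/1269425641 -9786805560/1269425641; -9786805560/1269425641 43497291825/1269425641] with trace 27186021/755161 and determinant 8100/755161
λ_max, λ_min = (27186021/755161 ± √739055270596041/570268135921)/2 = 36, 225/755161
κ = σ_max/σ_min = 6/(15/869) = 347.6000
κ_2(A)·‖δb‖/‖b‖ = 0.4260


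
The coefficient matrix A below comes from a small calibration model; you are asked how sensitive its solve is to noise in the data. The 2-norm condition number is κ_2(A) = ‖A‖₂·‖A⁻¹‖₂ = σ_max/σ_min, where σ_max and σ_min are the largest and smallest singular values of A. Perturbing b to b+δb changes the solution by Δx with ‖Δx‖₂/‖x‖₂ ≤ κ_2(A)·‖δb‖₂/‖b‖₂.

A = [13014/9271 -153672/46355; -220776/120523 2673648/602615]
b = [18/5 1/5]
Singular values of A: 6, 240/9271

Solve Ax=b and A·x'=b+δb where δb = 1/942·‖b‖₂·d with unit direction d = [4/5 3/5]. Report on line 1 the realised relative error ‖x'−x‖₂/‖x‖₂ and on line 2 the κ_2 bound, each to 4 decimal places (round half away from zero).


0.0013
0.2460

largest singular value 6, smallest 240/9271
κ = σ_max/σ_min = 6/(240/9271) = 231.7750
worst-case relative error ≤ 231.7750 × 1/942 = 0.2460
solve Ax = b  →  x = [107.1013 44.2644]
‖b‖₂ = 3.6056 and ‖x‖₂ = 115.8880
Δx = A⁻¹·δb where δb = 1/942·3.6056·d; ‖Δx‖ = 0.1479
realised ‖Δx‖/‖x‖ = 0.0013
so the bound overstates the realised error by a factor of ≈ 192.8493 (computed from the unrounded values)


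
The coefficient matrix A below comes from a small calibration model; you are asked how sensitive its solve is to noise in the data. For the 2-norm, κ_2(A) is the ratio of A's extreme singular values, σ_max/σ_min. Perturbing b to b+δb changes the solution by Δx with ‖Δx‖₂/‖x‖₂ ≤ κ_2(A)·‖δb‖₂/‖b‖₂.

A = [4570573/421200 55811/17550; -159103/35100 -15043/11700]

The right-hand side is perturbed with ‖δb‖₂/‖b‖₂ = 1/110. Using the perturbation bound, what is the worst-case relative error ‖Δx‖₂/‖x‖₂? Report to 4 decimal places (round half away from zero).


2.9455

M = AᵀA = [5807176249/41990400 70572593/1749600; 70572593/1749600 3431029/291600]. tr(M)=252049777/1679616, det(M)=5764801/26873856
char-poly roots: 2401/16 and 2401/1679616
κ = σ_max/σ_min = (49/4)/(49/1296) = 324.0000
worst-case relative error ≤ 324.0000 × 1/110 = 2.9455


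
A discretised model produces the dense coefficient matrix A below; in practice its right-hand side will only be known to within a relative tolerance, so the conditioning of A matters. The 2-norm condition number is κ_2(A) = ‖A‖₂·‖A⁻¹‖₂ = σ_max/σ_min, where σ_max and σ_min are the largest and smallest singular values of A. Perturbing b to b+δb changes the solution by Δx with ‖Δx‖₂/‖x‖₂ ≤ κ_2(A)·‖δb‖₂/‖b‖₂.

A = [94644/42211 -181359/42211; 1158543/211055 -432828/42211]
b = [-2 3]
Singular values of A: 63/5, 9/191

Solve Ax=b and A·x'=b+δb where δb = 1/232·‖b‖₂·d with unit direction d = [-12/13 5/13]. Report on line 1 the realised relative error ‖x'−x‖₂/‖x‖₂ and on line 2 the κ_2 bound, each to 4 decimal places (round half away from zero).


0.0052
1.1526

σ_max = 63/5, σ_min = 9/191
κ = σ_max/σ_min = (63/5)/(9/191) = 267.4000
bound on ‖Δx‖/‖x‖: κ·ε = 267.4000·1/232 = 1.1526
solve Ax = b  →  x = [56.2512 29.8207]
‖b‖ = 3.6056, ‖x‖ = 63.6669
with δb = [-0.0143 0.0060], A·Δx = δb → ‖Δx‖ = 0.3298
relative error = 0.0052
realised/bound (from unrounded values) ≈ 0.0045


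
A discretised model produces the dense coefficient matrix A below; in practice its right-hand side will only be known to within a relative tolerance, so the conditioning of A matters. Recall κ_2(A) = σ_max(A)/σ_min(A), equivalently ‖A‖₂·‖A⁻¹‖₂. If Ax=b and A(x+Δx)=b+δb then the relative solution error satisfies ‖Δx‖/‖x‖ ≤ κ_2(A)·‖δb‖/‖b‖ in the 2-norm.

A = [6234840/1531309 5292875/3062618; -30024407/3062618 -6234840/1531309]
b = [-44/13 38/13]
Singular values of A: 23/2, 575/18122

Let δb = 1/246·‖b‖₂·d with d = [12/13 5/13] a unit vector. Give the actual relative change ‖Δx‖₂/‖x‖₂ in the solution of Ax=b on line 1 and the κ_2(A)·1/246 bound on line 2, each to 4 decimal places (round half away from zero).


largest singular value 23/2, smallest 575/18122
κ_2(A) = (23/2) / (575/18122) = 362.4400
worst-case relative error ≤ 362.4400 × 1/246 = 1.4733
solve Ax = b  →  x = [23.9224 -58.3181]
‖b‖₂ = 4.4721 and ‖x‖₂ = 63.0340
Δx = A⁻¹·δb where δb = 1/246·4.4721·d; ‖Δx‖ = 0.5730
relative error = 0.0091
realised/bound (from unrounded values) ≈ 0.0062

0.0091
1.4733


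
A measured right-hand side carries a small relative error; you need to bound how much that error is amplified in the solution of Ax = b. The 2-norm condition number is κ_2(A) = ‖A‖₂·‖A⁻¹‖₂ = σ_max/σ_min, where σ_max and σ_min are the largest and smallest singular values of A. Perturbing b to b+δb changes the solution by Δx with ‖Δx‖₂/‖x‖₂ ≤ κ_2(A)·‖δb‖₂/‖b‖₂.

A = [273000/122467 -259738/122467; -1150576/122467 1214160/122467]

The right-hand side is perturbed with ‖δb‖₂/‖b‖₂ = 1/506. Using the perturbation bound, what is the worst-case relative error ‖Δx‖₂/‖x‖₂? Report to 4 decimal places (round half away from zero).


0.1781

M = AᵀA = [831858496/8922169 -873225360/8922169; -873225360/8922169 917101924/8922169]. tr(M)=2079620/10609, det(M)=50176/10609
eigenvalues of AᵀA: λ = (tr ± √(tr²−4·det))/2 = 196, 256/10609
κ = σ_max/σ_min = 14/(16/103) = 90.1250
bound on ‖Δx‖/‖x‖: κ·ε = 90.1250·1/506 = 0.1781


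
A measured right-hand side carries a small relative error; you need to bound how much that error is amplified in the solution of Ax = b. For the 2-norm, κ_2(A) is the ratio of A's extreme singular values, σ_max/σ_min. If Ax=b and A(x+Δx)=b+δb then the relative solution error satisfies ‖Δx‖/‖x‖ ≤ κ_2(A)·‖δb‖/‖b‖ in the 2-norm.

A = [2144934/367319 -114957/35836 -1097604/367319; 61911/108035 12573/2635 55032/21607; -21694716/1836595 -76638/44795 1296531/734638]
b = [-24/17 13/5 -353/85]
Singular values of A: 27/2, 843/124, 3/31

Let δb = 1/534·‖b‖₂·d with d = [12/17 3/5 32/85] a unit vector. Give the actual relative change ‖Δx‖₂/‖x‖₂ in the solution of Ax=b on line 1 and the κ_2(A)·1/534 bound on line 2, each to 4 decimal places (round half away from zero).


0.0095
0.2612

largest singular value 27/2, smallest 3/31
condition number: (27/2) ÷ (3/31) = 139.5000
worst-case relative error ≤ 139.5000 × 1/534 = 0.2612
solve Ax = b  →  x = [-1.7239 5.3819 -8.6739]
‖b‖ = 5.0990, ‖x‖ = 10.3525
with δb = [0.0067 0.0057 0.0036], A·Δx = δb → ‖Δx‖ = 0.0987
realised ‖Δx‖/‖x‖ = 0.0095
tightness: 0.0095 against a bound of 0.2612 (unrounded ratio ≈ 0.0365)


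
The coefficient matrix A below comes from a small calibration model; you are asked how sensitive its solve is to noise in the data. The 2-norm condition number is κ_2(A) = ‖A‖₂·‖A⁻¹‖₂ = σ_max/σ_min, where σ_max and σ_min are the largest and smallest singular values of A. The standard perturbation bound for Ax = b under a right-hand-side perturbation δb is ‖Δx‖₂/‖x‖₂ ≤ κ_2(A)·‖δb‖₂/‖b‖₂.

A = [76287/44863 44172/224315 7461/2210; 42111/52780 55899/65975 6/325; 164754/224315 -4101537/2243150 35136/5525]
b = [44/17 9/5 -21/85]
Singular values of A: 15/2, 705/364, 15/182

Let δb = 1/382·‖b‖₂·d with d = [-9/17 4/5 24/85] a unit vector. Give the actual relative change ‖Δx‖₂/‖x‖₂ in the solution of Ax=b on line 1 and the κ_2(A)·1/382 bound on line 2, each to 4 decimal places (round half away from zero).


σ_max = 15/2, σ_min = 15/182
κ_2(A) = (15/2) / (15/182) = 91.0000
perturbation bound = 91.0000·1/382 = 0.2382
solve Ax = b  →  x = [1.1474 1.0412 0.1280]
‖b‖₂ = 3.1623 and ‖x‖₂ = 1.5547
re-solving with b+δb shifts x by Δx of norm 0.1004
realised ‖Δx‖/‖x‖ = 0.0646
so the bound overstates the realised error by a factor of ≈ 3.6872 (computed from the unrounded values)

0.0646
0.2382


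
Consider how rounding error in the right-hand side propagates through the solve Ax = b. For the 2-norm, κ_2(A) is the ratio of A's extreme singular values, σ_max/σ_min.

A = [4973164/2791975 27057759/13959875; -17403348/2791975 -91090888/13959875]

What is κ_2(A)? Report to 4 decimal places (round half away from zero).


AᵀA = [524174210848/12472199041 2751758554356/62360995205; 2751758554356/62360995205 14447475517969/311804976025]; tr = 32760797609/370755025, det = 78074896/370755025
char-poly roots: 2209/25 and 35344/14830201
κ_2(A) = √(λ_max/λ_min) = √((2209/25) / (35344/14830201)) = 192.5500

192.5500


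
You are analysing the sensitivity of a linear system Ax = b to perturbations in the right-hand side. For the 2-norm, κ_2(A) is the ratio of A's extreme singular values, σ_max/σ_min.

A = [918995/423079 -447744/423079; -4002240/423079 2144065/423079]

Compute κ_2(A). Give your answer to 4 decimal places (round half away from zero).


121.4000

form AᵀA = [590071625/6263633 -314677440/6263633; -314677440/6263633 167879393/6263633] with trace 44585354/368449 and determinant 366025/368449
λ_max, λ_min = (44585354/368449 ± √1987314345124416/135754665601)/2 = 121, 3025/368449
so κ_2 = √(121 / (3025/368449)) = 121.4000


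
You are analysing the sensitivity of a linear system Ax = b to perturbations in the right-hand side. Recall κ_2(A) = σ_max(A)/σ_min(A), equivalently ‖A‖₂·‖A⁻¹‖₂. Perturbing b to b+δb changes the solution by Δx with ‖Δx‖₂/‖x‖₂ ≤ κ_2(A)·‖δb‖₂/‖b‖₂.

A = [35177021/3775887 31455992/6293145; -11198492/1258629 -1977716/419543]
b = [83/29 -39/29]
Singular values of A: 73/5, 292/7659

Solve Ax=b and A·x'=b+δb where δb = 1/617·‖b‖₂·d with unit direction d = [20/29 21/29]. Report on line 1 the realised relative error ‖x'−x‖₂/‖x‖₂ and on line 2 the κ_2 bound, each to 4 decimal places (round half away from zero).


0.0051
0.6207

from the listed singular values, σ₁ = 73/5, σ_n = 292/7659
κ = σ_max/σ_min = (73/5)/(292/7659) = 382.9500
perturbation bound = 382.9500·1/617 = 0.6207
solve Ax = b  →  x = [-12.1620 23.2403]
‖b‖ = 3.1623, ‖x‖ = 26.2303
δb = ε·‖b‖·d = [0.0035 0.0037]; solving A·Δx = δb gives ‖Δx‖ = 0.1344
realised ‖Δx‖/‖x‖ = 0.0051
so the bound overstates the realised error by a factor of ≈ 121.1031 (computed from the unrounded values)


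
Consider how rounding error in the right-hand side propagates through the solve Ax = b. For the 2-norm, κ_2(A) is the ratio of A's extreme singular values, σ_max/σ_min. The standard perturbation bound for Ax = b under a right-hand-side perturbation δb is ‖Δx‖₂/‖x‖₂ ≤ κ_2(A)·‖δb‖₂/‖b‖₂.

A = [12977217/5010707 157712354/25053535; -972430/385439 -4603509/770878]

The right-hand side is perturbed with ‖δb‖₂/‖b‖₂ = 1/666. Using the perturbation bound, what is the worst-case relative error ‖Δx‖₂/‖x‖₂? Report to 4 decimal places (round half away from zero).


0.3193

M = AᵀA = [390271056829/29853965089 4682552705073/149269825445; 4682552705073/149269825445 224768362984129/2985396508900]. tr(M)=1560919932941/17665068100, det(M)=121992025/706602724
eigenvalues of AᵀA: λ = (tr ± √(tr²−4·det))/2 = 2209/25, 1380625/706602724
κ_2(A) = √(λ_max/λ_min) = √((2209/25) / (1380625/706602724)) = 212.6560
κ_2(A)·‖δb‖/‖b‖ = 0.3193


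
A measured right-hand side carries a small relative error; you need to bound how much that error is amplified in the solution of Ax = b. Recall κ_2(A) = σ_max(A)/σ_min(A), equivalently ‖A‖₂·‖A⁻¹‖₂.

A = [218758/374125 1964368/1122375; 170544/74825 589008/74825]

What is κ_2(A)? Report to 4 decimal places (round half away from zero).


114.9750

M = AᵀA = [461027044/83265625 4737421024/249796875; 4737421024/249796875 48731759104/749390625]. tr(M)=84609604/1199025, det(M)=50176/133225
eigenvalues of AᵀA: λ = (tr ± √(tr²−4·det))/2 = 1764/25, 256/47961
κ = σ_max/σ_min = (42/5)/(16/219) = 114.9750


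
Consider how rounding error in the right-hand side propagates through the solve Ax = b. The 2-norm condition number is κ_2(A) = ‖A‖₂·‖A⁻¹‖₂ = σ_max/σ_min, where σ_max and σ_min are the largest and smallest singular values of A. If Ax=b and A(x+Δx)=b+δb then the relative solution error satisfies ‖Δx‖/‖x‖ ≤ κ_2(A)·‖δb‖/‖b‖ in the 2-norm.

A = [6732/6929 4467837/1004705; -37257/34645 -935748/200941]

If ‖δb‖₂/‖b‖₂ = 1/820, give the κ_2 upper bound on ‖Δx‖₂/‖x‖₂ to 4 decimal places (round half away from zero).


0.2061

AᵀA = [2521079649/1200276025 447866496/48011041; 447866496/48011041 49764774609/1200276025]; tr = 31104018/714025, det = 1185921/17850625
char-poly roots: 1089/25 and 1089/714025
κ_2(A) = √(λ_max/λ_min) = √((1089/25) / (1089/714025)) = 169.0000
worst-case relative error ≤ 169.0000 × 1/820 = 0.2061


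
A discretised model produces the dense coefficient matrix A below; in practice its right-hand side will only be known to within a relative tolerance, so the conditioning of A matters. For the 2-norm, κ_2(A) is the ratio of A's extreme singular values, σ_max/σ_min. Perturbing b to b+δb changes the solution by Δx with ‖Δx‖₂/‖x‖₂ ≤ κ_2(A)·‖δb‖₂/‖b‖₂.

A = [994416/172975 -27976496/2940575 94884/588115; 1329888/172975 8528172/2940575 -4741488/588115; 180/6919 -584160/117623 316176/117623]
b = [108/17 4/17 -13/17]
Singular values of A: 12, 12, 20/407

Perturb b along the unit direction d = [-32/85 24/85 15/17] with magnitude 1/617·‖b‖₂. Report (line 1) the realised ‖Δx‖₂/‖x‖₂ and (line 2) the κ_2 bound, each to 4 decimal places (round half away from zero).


from the listed singular values, σ₁ = 12, σ_n = 20/407
condition number: 12 ÷ (20/407) = 244.2000
bound on ‖Δx‖/‖x‖: κ·ε = 244.2000·1/617 = 0.3958
solve Ax = b  →  x = [-36.3633 -23.3718 -43.1137]
‖b‖₂ = 6.4031 and ‖x‖₂ = 61.0518
Δx = A⁻¹·δb where δb = 1/617·6.4031·d; ‖Δx‖ = 0.2112
relative error = 0.0035
so the bound overstates the realised error by a factor of ≈ 114.4163 (computed from the unrounded values)

0.0035
0.3958


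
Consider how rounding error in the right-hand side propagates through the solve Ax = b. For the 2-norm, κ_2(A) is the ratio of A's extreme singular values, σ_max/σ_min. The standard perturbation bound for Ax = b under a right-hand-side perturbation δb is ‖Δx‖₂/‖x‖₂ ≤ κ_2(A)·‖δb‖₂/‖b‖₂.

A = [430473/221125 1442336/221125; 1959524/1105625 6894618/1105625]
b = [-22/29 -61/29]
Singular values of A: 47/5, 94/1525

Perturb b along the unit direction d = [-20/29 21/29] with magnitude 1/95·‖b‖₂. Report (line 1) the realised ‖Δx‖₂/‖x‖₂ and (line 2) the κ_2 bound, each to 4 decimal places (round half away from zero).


from the listed singular values, σ₁ = 47/5, σ_n = 94/1525
κ = σ_max/σ_min = (47/5)/(94/1525) = 152.5000
bound on ‖Δx‖/‖x‖: κ·ε = 152.5000·1/95 = 1.6053
solve Ax = b  →  x = [15.5149 -4.7468]
‖b‖ = 2.2361, ‖x‖ = 16.2248
with δb = [-0.0162 0.0170], A·Δx = δb → ‖Δx‖ = 0.3819
dividing the unrounded norms, ‖Δx‖/‖x‖ = 0.0235
so the bound overstates the realised error by a factor of ≈ 68.2059 (computed from the unrounded values)

0.0235
1.6053


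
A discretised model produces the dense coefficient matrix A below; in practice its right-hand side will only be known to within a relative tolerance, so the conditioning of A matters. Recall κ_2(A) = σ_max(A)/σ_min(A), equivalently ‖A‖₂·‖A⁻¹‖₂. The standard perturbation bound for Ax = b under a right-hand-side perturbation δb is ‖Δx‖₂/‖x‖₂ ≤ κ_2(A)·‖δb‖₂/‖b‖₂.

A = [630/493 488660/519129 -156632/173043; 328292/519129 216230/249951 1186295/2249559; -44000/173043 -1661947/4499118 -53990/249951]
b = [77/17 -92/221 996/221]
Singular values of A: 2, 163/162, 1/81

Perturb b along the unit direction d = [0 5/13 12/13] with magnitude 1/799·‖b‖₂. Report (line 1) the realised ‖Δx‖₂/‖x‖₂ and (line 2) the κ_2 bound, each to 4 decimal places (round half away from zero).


0.0020
0.2028

from the listed singular values, σ₁ = 2, σ_n = 1/81
κ_2(A) = 2 / (1/81) = 162.0000
κ_2(A)·‖δb‖/‖b‖ = 0.2028
solve Ax = b  →  x = [224.5345 -217.1471 86.1712]
2-norm of b is 6.4031; of x, 324.0279
re-solving with b+δb shifts x by Δx of norm 0.6491
relative error = 0.0020
tightness: 0.0020 against a bound of 0.2028 (unrounded ratio ≈ 0.0099)


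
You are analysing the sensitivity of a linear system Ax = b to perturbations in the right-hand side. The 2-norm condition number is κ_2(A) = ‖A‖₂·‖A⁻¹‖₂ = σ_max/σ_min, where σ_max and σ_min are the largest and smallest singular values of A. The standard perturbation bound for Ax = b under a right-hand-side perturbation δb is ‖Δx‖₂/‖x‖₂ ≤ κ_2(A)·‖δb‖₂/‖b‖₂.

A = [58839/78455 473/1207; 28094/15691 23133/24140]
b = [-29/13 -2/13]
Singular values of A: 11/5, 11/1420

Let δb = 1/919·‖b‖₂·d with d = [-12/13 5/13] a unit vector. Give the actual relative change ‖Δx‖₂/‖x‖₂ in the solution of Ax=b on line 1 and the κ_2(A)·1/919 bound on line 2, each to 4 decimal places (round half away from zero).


σ_max = 11/5, σ_min = 11/1420
condition number: (11/5) ÷ (11/1420) = 284.0000
perturbation bound = 284.0000·1/919 = 0.3090
solve Ax = b  →  x = [-121.8984 227.5936]
‖b‖₂ = 2.2361 and ‖x‖₂ = 258.1822
re-solving with b+δb shifts x by Δx of norm 0.3141
realised ‖Δx‖/‖x‖ = 0.0012
tightness: 0.0012 against a bound of 0.3090 (unrounded ratio ≈ 0.0039)

0.0012
0.3090


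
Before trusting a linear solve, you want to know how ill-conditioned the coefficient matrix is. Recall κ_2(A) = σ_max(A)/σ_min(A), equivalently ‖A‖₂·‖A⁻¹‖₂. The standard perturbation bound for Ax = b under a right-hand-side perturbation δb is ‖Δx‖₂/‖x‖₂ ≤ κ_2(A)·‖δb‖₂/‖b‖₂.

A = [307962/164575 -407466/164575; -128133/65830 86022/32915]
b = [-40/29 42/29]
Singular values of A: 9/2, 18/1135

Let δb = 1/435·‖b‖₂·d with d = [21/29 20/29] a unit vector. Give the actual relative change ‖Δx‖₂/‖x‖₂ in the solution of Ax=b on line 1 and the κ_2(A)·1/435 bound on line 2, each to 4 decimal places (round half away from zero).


largest singular value 9/2, smallest 18/1135
κ = σ_max/σ_min = (9/2)/(18/1135) = 283.7500
perturbation bound = 283.7500·1/435 = 0.6523
solve Ax = b  →  x = [-0.2667 0.3556]
2-norm of b is 2.0000; of x, 0.4444
Δx = A⁻¹·δb where δb = 1/435·2.0000·d; ‖Δx‖ = 0.2899
dividing the unrounded norms, ‖Δx‖/‖x‖ = 0.6523
so the bound is sharp here: realised error equals the bound

0.6523
0.6523


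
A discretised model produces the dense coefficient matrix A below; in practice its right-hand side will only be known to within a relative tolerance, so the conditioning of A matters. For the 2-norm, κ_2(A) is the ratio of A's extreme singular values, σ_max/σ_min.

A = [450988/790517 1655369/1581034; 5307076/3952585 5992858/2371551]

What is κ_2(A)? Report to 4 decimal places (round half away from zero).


AᵀA = [196744438304/92443362025 221323606642/55466017215; 221323606642/55466017215 995974004545/133118441316]; tr = 110664878521/11515436100, det = 3694084/2878859025
eigenvalues of AᵀA: λ = (tr ± √(tr²−4·det))/2 = 961/100, 15376/115154361
κ = σ_max/σ_min = (31/10)/(124/10731) = 268.2750

268.2750


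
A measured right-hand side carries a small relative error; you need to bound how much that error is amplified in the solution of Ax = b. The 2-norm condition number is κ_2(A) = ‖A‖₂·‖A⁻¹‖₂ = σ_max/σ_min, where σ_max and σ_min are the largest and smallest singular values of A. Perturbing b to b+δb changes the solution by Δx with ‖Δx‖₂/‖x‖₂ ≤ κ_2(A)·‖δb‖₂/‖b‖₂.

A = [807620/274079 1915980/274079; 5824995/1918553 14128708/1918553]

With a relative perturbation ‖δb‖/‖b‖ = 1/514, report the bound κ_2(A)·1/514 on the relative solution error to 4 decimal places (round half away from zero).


0.4950

form AᵀA = [6026783125/336672973 14462769420/336672973; 14462769420/336672973 34711275808/336672973] with trace 3133696841/25897921 and determinant 5856400/25897921
eigenvalues of AᵀA: λ = (tr ± √(tr²−4·det))/2 = 121, 48400/25897921
so κ_2 = √(121 / (48400/25897921)) = 254.4500
bound on ‖Δx‖/‖x‖: κ·ε = 254.4500·1/514 = 0.4950


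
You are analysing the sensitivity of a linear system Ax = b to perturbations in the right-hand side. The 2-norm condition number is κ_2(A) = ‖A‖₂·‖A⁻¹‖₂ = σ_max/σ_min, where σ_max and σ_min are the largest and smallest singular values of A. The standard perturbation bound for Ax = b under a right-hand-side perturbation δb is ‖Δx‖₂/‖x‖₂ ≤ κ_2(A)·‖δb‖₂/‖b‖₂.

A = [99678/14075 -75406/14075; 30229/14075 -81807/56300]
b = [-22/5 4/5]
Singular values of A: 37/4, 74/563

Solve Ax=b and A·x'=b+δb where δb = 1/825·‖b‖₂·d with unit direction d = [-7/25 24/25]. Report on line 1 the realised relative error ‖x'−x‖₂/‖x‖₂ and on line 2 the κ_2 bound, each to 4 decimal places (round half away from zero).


largest singular value 37/4, smallest 74/563
condition number: (37/4) ÷ (74/563) = 70.3750
worst-case relative error ≤ 70.3750 × 1/825 = 0.0853
solve Ax = b  →  x = [8.7838 12.4324]
‖b‖ = 4.4721, ‖x‖ = 15.2224
Δx = A⁻¹·δb where δb = 1/825·4.4721·d; ‖Δx‖ = 0.0412
dividing the unrounded norms, ‖Δx‖/‖x‖ = 0.0027
so the bound overstates the realised error by a factor of ≈ 31.4854 (computed from the unrounded values)

0.0027
0.0853


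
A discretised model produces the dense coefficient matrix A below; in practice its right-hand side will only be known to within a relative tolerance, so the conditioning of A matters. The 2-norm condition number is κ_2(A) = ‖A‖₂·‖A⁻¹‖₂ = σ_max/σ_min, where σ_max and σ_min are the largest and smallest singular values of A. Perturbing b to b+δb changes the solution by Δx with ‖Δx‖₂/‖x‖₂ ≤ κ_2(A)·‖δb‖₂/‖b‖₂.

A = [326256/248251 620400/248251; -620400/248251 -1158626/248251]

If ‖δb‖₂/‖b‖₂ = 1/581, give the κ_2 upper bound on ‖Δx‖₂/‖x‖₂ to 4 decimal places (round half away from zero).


0.5544

M = AᵀA = [1700135424/213247609 3187615200/213247609; 3187615200/213247609 5976852484/213247609]. tr(M)=26563972/737881, det(M)=9216/737881
solving λ² − 26563972/737881·λ + 9216/737881 = 0 gives λ = 36, 256/737881
κ_2(A) = √(λ_max/λ_min) = √(36 / (256/737881)) = 322.1250
perturbation bound = 322.1250·1/581 = 0.5544


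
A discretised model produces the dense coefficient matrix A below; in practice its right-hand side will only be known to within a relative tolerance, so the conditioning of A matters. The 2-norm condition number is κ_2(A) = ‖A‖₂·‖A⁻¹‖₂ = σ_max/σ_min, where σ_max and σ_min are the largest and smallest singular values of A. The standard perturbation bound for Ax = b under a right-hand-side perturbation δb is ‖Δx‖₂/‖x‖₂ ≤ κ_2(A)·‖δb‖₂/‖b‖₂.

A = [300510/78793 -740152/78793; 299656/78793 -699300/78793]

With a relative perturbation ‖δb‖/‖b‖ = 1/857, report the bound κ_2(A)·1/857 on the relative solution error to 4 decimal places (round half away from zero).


0.1219

form AᵀA = [214149796/7382089 -513641520/7382089; -513641520/7382089 1232872144/7382089] with trace 8562260/43681 and determinant 153664/43681
char-poly roots: 196 and 784/43681
κ_2(A) = √(λ_max/λ_min) = √(196 / (784/43681)) = 104.5000
bound on ‖Δx‖/‖x‖: κ·ε = 104.5000·1/857 = 0.1219


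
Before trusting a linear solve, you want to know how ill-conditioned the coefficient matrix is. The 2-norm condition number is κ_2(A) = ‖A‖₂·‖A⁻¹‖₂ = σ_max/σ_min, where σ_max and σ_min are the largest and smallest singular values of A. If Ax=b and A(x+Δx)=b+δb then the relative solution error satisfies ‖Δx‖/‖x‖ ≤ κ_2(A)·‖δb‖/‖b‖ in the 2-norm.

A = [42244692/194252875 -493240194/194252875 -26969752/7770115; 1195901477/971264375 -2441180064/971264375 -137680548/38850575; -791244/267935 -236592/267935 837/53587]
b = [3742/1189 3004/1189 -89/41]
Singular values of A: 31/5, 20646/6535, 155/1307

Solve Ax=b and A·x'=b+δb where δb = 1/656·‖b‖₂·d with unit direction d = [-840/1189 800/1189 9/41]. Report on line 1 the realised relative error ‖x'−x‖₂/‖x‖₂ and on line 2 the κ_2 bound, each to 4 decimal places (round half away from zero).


0.0069
0.0797

from the listed singular values, σ₁ = 31/5, σ_n = 155/1307
κ = σ_max/σ_min = (31/5)/(155/1307) = 52.2800
perturbation bound = 52.2800·1/656 = 0.0797
solve Ax = b  →  x = [-1.1727 6.2816 -5.5755]
2-norm of b is 4.5826; of x, 8.4806
Δx = A⁻¹·δb where δb = 1/656·4.5826·d; ‖Δx‖ = 0.0589
dividing the unrounded norms, ‖Δx‖/‖x‖ = 0.0069
so the bound overstates the realised error by a factor of ≈ 11.4738 (computed from the unrounded values)


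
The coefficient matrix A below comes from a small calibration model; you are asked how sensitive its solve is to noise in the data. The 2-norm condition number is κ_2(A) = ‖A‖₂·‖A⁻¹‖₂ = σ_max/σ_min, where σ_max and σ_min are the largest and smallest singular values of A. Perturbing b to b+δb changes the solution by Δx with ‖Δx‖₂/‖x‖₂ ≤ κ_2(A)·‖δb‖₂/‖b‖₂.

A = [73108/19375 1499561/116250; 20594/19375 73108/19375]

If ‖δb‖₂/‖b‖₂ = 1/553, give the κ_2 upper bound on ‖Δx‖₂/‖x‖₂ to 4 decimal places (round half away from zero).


0.6727

M = AᵀA = [9230228/600625 94930738/1801875; 94930738/1801875 3905752417/21622500]. tr(M)=6780865/34596, det(M)=2401/8649
eigenvalues of AᵀA: λ = (tr ± √(tr²−4·det))/2 = 196, 49/34596
κ_2(A) = √(λ_max/λ_min) = √(196 / (49/34596)) = 372.0000
κ_2(A)·‖δb‖/‖b‖ = 0.6727


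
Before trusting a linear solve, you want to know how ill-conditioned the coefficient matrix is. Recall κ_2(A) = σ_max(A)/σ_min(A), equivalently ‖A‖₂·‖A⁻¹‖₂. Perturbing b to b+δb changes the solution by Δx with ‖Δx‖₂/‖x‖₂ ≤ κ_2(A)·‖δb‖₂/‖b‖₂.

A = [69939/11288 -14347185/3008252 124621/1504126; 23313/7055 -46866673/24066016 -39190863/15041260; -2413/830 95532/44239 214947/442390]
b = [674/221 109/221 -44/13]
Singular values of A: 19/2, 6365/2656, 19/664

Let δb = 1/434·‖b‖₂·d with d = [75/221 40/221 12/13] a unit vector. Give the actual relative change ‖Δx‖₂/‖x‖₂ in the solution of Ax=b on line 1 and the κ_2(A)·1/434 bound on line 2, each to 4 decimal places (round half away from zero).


0.0053
0.7650

largest singular value 19/2, smallest 19/664
condition number: (19/2) ÷ (19/664) = 332.0000
perturbation bound = 332.0000·1/434 = 0.7650
solve Ax = b  →  x = [-41.6000 -54.8901 -11.9225]
‖b‖₂ = 4.5826 and ‖x‖₂ = 69.8973
with δb = [0.0036 0.0019 0.0097], A·Δx = δb → ‖Δx‖ = 0.3690
relative error = 0.0053
tightness: 0.0053 against a bound of 0.7650 (unrounded ratio ≈ 0.0069)


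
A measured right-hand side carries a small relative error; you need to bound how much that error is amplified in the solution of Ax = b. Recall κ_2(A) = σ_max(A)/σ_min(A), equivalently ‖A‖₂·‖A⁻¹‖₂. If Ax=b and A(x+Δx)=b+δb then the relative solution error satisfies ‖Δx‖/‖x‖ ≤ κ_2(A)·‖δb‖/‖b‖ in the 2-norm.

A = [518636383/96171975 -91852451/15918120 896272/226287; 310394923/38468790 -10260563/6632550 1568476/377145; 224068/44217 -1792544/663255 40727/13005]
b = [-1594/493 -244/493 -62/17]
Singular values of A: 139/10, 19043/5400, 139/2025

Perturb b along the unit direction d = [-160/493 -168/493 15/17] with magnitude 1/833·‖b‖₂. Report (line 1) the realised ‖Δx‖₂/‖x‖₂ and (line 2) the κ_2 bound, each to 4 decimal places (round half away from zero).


from the listed singular values, σ₁ = 139/10, σ_n = 139/2025
condition number: (139/10) ÷ (139/2025) = 202.5000
κ_2(A)·‖δb‖/‖b‖ = 0.2431
solve Ax = b  →  x = [12.1411 -5.8325 -25.8443]
2-norm of b is 4.8990; of x, 29.1436
Δx = A⁻¹·δb where δb = 1/833·4.8990·d; ‖Δx‖ = 0.0857
realised ‖Δx‖/‖x‖ = 0.0029
so the bound overstates the realised error by a factor of ≈ 82.6900 (computed from the unrounded values)

0.0029
0.2431


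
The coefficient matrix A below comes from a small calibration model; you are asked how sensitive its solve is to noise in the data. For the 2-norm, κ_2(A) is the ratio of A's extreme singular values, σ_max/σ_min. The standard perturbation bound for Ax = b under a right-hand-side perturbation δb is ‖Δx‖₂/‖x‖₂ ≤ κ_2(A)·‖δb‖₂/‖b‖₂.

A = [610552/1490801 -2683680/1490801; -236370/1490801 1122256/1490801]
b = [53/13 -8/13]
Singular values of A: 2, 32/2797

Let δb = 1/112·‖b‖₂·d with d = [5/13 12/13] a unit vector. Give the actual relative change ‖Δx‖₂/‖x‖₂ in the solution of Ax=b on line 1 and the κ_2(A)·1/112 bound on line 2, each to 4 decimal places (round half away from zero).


from the listed singular values, σ₁ = 2, σ_n = 32/2797
κ = σ_max/σ_min = 2/(32/2797) = 174.8125
worst-case relative error ≤ 174.8125 × 1/112 = 1.5608
solve Ax = b  →  x = [85.7134 17.2355]
2-norm of b is 4.1231; of x, 87.4291
re-solving with b+δb shifts x by Δx of norm 3.2177
dividing the unrounded norms, ‖Δx‖/‖x‖ = 0.0368
tightness: 0.0368 against a bound of 1.5608 (unrounded ratio ≈ 0.0236)

0.0368
1.5608


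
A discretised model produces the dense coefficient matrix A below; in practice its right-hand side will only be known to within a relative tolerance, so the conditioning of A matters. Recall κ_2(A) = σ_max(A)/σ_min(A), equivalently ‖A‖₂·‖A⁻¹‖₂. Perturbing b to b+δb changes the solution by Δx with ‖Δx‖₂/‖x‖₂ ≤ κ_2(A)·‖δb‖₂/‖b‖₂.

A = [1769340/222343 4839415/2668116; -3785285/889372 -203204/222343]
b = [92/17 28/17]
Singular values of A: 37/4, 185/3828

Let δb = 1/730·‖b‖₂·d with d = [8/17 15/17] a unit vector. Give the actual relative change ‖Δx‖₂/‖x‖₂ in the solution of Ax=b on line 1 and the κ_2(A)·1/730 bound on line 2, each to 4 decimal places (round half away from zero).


0.0019
0.2622

largest singular value 37/4, smallest 185/3828
condition number: (37/4) ÷ (185/3828) = 191.4000
perturbation bound = 191.4000·1/730 = 0.2622
solve Ax = b  →  x = [-17.7466 80.8438]
‖b‖₂ = 5.6569 and ‖x‖₂ = 82.7687
with δb = [0.0036 0.0068], A·Δx = δb → ‖Δx‖ = 0.1603
realised ‖Δx‖/‖x‖ = 0.0019
realised/bound (from unrounded values) ≈ 0.0074


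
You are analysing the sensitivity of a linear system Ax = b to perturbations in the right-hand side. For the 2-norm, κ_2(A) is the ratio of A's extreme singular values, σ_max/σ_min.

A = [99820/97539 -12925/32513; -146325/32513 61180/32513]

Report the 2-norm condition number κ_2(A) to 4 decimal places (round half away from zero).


form AᵀA = [9273925/435357 -1288000/145119; -1288000/145119 178925/48373] with trace 837250/33489 and determinant 625/33489
eigenvalues of AᵀA: λ = (tr ± √(tr²−4·det))/2 = 25, 25/33489
so κ_2 = √(25 / (25/33489)) = 183.0000

183.0000


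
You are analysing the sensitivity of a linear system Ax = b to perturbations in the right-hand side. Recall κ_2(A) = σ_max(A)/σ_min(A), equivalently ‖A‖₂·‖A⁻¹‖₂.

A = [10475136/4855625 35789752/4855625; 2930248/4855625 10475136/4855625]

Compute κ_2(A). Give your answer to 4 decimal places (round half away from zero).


310.7600

form AᵀA = [189303724096/37723350625 648955625472/37723350625; 648955625472/37723350625 2225015715904/37723350625] with trace 3862911104/60357361 and determinant 2560000/60357361
λ_max, λ_min = (3862911104/60357361 ± √14921464138029858816/3643011026884321)/2 = 64, 40000/60357361
σ_max=√64=8, σ_min=√(40000/60357361)=(200/7769) → κ = 310.7600


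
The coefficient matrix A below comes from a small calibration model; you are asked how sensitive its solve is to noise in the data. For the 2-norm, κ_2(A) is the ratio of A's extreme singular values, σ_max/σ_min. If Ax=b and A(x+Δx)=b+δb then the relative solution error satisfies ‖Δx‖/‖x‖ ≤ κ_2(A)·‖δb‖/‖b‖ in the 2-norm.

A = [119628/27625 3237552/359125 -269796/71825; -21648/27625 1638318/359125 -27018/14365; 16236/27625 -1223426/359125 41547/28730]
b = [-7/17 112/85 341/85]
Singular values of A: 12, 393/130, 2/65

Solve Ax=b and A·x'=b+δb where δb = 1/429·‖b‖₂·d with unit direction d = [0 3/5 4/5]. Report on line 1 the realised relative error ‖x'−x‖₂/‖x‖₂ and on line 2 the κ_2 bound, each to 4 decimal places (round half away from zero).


largest singular value 12, smallest 2/65
κ_2(A) = 12 / (2/65) = 390.0000
κ_2(A)·‖δb‖/‖b‖ = 0.9091
solve Ax = b  →  x = [0.2942 49.8407 120.0664]
‖b‖₂ = 4.2426 and ‖x‖₂ = 130.0004
Δx = A⁻¹·δb where δb = 1/429·4.2426·d; ‖Δx‖ = 0.3214
realised ‖Δx‖/‖x‖ = 0.0025
so the bound overstates the realised error by a factor of ≈ 367.6968 (computed from the unrounded values)

0.0025
0.9091


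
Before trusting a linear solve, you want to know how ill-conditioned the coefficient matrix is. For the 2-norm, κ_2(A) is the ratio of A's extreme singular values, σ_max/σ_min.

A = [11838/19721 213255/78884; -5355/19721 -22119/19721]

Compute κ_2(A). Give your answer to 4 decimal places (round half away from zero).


AᵀA = [998901/2301289 8870715/4602578; 8870715/4602578 315418329/36820624]; tr = 197145/21904, det = 81/21904
eigenvalues of AᵀA: λ = (tr ± √(tr²−4·det))/2 = 9, 9/21904
so κ_2 = √(9 / (9/21904)) = 148.0000

148.0000


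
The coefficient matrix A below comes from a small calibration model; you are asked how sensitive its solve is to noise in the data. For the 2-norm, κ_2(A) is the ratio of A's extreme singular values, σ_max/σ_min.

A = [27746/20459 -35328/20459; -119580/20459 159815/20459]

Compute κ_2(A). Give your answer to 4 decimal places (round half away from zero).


199.6000

form AᵀA = [8964436/249001 -11951748/249001; -11951748/249001 15936289/249001] with trace 24900725/249001 and determinant 62500/249001
λ_max, λ_min = (24900725/249001 ± √619983855275625/62001498001)/2 = 100, 625/249001
κ = σ_max/σ_min = 10/(25/499) = 199.6000


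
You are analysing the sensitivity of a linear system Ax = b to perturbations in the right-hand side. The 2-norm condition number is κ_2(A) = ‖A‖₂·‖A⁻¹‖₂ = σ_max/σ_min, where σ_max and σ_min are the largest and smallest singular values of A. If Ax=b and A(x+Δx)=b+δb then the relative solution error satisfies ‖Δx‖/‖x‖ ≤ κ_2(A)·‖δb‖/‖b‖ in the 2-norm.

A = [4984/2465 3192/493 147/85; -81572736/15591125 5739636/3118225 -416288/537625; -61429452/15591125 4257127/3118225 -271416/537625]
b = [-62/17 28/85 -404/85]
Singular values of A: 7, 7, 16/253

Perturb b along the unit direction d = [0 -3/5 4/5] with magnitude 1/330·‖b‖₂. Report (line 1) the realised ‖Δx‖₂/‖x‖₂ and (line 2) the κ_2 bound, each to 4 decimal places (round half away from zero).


0.0045
0.3354

from the listed singular values, σ₁ = 7, σ_n = 16/253
κ = σ_max/σ_min = 7/(16/253) = 110.6875
bound on ‖Δx‖/‖x‖: κ·ε = 110.6875·1/330 = 0.3354
solve Ax = b  →  x = [13.0200 11.6108 -60.8000]
‖b‖ = 6.0000, ‖x‖ = 63.2532
δb = ε·‖b‖·d = [0.0000 -0.0109 0.0145]; solving A·Δx = δb gives ‖Δx‖ = 0.2875
realised ‖Δx‖/‖x‖ = 0.0045
tightness: 0.0045 against a bound of 0.3354 (unrounded ratio ≈ 0.0136)
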